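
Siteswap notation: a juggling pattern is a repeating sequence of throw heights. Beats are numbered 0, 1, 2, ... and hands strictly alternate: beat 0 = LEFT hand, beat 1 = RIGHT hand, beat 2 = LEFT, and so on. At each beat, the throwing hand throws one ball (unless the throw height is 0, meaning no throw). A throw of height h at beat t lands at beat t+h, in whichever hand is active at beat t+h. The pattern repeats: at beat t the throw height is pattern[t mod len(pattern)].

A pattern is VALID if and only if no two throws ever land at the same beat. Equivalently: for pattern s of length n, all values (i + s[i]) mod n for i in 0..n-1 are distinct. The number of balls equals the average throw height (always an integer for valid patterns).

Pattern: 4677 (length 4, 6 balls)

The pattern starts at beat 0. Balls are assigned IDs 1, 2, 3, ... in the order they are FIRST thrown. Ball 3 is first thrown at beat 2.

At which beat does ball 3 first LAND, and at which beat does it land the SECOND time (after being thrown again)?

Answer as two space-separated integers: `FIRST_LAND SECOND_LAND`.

Answer: 9 15

Derivation:
Beat 0 (L): throw ball1 h=4 -> lands@4:L; in-air after throw: [b1@4:L]
Beat 1 (R): throw ball2 h=6 -> lands@7:R; in-air after throw: [b1@4:L b2@7:R]
Beat 2 (L): throw ball3 h=7 -> lands@9:R; in-air after throw: [b1@4:L b2@7:R b3@9:R]
Beat 3 (R): throw ball4 h=7 -> lands@10:L; in-air after throw: [b1@4:L b2@7:R b3@9:R b4@10:L]
Beat 4 (L): throw ball1 h=4 -> lands@8:L; in-air after throw: [b2@7:R b1@8:L b3@9:R b4@10:L]
Beat 5 (R): throw ball5 h=6 -> lands@11:R; in-air after throw: [b2@7:R b1@8:L b3@9:R b4@10:L b5@11:R]
Beat 6 (L): throw ball6 h=7 -> lands@13:R; in-air after throw: [b2@7:R b1@8:L b3@9:R b4@10:L b5@11:R b6@13:R]
Beat 7 (R): throw ball2 h=7 -> lands@14:L; in-air after throw: [b1@8:L b3@9:R b4@10:L b5@11:R b6@13:R b2@14:L]
Beat 8 (L): throw ball1 h=4 -> lands@12:L; in-air after throw: [b3@9:R b4@10:L b5@11:R b1@12:L b6@13:R b2@14:L]
Beat 9 (R): throw ball3 h=6 -> lands@15:R; in-air after throw: [b4@10:L b5@11:R b1@12:L b6@13:R b2@14:L b3@15:R]
Beat 10 (L): throw ball4 h=7 -> lands@17:R; in-air after throw: [b5@11:R b1@12:L b6@13:R b2@14:L b3@15:R b4@17:R]
Beat 11 (R): throw ball5 h=7 -> lands@18:L; in-air after throw: [b1@12:L b6@13:R b2@14:L b3@15:R b4@17:R b5@18:L]
Beat 12 (L): throw ball1 h=4 -> lands@16:L; in-air after throw: [b6@13:R b2@14:L b3@15:R b1@16:L b4@17:R b5@18:L]
Beat 13 (R): throw ball6 h=6 -> lands@19:R; in-air after throw: [b2@14:L b3@15:R b1@16:L b4@17:R b5@18:L b6@19:R]
Beat 14 (L): throw ball2 h=7 -> lands@21:R; in-air after throw: [b3@15:R b1@16:L b4@17:R b5@18:L b6@19:R b2@21:R]
Beat 15 (R): throw ball3 h=7 -> lands@22:L; in-air after throw: [b1@16:L b4@17:R b5@18:L b6@19:R b2@21:R b3@22:L]
Ball 3: thrown@2 h=7 -> first land @9; rethrown@9 h=6 -> second land @15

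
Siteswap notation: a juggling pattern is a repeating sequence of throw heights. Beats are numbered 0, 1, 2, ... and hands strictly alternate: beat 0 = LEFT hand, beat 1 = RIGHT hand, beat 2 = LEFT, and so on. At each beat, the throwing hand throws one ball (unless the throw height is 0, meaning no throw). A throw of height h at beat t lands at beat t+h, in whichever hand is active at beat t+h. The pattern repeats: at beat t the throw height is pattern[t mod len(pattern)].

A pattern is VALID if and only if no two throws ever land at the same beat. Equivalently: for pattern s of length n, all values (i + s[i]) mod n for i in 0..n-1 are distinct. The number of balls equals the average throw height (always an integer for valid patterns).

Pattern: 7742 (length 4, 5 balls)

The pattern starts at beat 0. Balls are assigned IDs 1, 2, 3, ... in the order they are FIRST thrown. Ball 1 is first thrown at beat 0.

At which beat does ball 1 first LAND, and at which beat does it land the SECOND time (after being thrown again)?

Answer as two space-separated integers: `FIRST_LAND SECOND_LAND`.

Answer: 7 9

Derivation:
Beat 0 (L): throw ball1 h=7 -> lands@7:R; in-air after throw: [b1@7:R]
Beat 1 (R): throw ball2 h=7 -> lands@8:L; in-air after throw: [b1@7:R b2@8:L]
Beat 2 (L): throw ball3 h=4 -> lands@6:L; in-air after throw: [b3@6:L b1@7:R b2@8:L]
Beat 3 (R): throw ball4 h=2 -> lands@5:R; in-air after throw: [b4@5:R b3@6:L b1@7:R b2@8:L]
Beat 4 (L): throw ball5 h=7 -> lands@11:R; in-air after throw: [b4@5:R b3@6:L b1@7:R b2@8:L b5@11:R]
Beat 5 (R): throw ball4 h=7 -> lands@12:L; in-air after throw: [b3@6:L b1@7:R b2@8:L b5@11:R b4@12:L]
Beat 6 (L): throw ball3 h=4 -> lands@10:L; in-air after throw: [b1@7:R b2@8:L b3@10:L b5@11:R b4@12:L]
Beat 7 (R): throw ball1 h=2 -> lands@9:R; in-air after throw: [b2@8:L b1@9:R b3@10:L b5@11:R b4@12:L]
Beat 8 (L): throw ball2 h=7 -> lands@15:R; in-air after throw: [b1@9:R b3@10:L b5@11:R b4@12:L b2@15:R]
Beat 9 (R): throw ball1 h=7 -> lands@16:L; in-air after throw: [b3@10:L b5@11:R b4@12:L b2@15:R b1@16:L]
Ball 1: thrown@0 h=7 -> first land @7; rethrown@7 h=2 -> second land @9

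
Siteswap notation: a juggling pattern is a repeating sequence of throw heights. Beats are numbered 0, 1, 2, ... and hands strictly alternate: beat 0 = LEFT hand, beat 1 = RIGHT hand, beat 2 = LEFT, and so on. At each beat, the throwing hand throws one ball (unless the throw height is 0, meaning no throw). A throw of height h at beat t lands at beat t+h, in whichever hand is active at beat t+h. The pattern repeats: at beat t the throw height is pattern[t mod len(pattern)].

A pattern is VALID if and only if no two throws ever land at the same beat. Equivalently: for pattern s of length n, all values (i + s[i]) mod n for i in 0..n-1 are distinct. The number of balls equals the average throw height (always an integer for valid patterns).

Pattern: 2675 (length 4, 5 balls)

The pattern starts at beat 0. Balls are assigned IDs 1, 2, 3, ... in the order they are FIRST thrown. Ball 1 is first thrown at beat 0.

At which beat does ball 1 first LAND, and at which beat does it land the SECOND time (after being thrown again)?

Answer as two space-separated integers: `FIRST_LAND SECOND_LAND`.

Answer: 2 9

Derivation:
Beat 0 (L): throw ball1 h=2 -> lands@2:L; in-air after throw: [b1@2:L]
Beat 1 (R): throw ball2 h=6 -> lands@7:R; in-air after throw: [b1@2:L b2@7:R]
Beat 2 (L): throw ball1 h=7 -> lands@9:R; in-air after throw: [b2@7:R b1@9:R]
Beat 3 (R): throw ball3 h=5 -> lands@8:L; in-air after throw: [b2@7:R b3@8:L b1@9:R]
Beat 4 (L): throw ball4 h=2 -> lands@6:L; in-air after throw: [b4@6:L b2@7:R b3@8:L b1@9:R]
Beat 5 (R): throw ball5 h=6 -> lands@11:R; in-air after throw: [b4@6:L b2@7:R b3@8:L b1@9:R b5@11:R]
Beat 6 (L): throw ball4 h=7 -> lands@13:R; in-air after throw: [b2@7:R b3@8:L b1@9:R b5@11:R b4@13:R]
Beat 7 (R): throw ball2 h=5 -> lands@12:L; in-air after throw: [b3@8:L b1@9:R b5@11:R b2@12:L b4@13:R]
Beat 8 (L): throw ball3 h=2 -> lands@10:L; in-air after throw: [b1@9:R b3@10:L b5@11:R b2@12:L b4@13:R]
Beat 9 (R): throw ball1 h=6 -> lands@15:R; in-air after throw: [b3@10:L b5@11:R b2@12:L b4@13:R b1@15:R]
Ball 1: thrown@0 h=2 -> first land @2; rethrown@2 h=7 -> second land @9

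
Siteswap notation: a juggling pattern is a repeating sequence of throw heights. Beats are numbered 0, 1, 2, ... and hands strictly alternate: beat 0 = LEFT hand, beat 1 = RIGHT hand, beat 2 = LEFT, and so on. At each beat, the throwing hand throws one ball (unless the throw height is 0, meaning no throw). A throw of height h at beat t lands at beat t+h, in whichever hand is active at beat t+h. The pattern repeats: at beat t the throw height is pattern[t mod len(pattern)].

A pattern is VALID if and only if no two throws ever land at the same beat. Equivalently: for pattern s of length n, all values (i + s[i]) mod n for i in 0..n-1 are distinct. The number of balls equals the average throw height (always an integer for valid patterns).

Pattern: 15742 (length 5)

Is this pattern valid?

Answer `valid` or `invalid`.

Answer: invalid

Derivation:
i=0: (i + s[i]) mod n = (0 + 1) mod 5 = 1
i=1: (i + s[i]) mod n = (1 + 5) mod 5 = 1
i=2: (i + s[i]) mod n = (2 + 7) mod 5 = 4
i=3: (i + s[i]) mod n = (3 + 4) mod 5 = 2
i=4: (i + s[i]) mod n = (4 + 2) mod 5 = 1
Residues: [1, 1, 4, 2, 1], distinct: False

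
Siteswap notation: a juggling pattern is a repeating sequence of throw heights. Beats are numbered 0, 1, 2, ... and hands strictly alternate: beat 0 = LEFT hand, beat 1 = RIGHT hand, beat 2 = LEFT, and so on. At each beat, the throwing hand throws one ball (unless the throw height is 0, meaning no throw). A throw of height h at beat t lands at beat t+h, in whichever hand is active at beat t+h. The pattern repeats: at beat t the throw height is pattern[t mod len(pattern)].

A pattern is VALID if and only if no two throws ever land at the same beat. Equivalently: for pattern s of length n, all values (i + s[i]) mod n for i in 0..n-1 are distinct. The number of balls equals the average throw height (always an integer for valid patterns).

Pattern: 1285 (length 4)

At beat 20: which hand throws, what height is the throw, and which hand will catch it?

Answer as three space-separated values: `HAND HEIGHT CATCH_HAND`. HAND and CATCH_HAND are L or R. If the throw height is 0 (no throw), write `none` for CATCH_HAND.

Beat 20: 20 mod 2 = 0, so hand = L
Throw height = pattern[20 mod 4] = pattern[0] = 1
Lands at beat 20+1=21, 21 mod 2 = 1, so catch hand = R

Answer: L 1 R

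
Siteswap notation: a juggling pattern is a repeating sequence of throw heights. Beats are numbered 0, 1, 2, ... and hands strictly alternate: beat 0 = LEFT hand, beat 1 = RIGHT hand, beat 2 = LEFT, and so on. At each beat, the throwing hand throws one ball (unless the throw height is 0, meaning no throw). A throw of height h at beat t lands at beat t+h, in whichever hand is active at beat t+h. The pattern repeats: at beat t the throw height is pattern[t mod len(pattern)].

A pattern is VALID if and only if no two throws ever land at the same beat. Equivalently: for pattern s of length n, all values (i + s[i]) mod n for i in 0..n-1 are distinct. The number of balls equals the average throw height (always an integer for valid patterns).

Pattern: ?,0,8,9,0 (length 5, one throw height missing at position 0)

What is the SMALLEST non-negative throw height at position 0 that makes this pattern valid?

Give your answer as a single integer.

Answer: 3

Derivation:
i=0: s[i]=? (unknown)
i=1: (1 + 0) mod 5 = 1
i=2: (2 + 8) mod 5 = 0
i=3: (3 + 9) mod 5 = 2
i=4: (4 + 0) mod 5 = 4
Known residues: [0, 1, 2, 4]; need a permutation of 0..4, so missing residue r = 3
Need (0 + s) mod 5 = 3; smallest s = (3 - 0) mod 5 = 3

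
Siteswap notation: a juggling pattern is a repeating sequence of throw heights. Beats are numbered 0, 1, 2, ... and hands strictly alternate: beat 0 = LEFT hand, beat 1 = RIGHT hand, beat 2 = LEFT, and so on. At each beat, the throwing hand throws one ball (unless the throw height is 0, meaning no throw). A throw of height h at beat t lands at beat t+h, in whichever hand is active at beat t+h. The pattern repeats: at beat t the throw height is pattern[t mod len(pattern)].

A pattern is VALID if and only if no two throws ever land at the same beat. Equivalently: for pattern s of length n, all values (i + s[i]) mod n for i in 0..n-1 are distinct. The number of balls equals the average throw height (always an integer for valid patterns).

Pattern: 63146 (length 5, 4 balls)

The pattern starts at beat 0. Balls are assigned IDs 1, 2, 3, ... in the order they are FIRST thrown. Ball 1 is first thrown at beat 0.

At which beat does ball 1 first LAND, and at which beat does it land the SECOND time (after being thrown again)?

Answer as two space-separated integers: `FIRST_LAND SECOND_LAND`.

Beat 0 (L): throw ball1 h=6 -> lands@6:L; in-air after throw: [b1@6:L]
Beat 1 (R): throw ball2 h=3 -> lands@4:L; in-air after throw: [b2@4:L b1@6:L]
Beat 2 (L): throw ball3 h=1 -> lands@3:R; in-air after throw: [b3@3:R b2@4:L b1@6:L]
Beat 3 (R): throw ball3 h=4 -> lands@7:R; in-air after throw: [b2@4:L b1@6:L b3@7:R]
Beat 4 (L): throw ball2 h=6 -> lands@10:L; in-air after throw: [b1@6:L b3@7:R b2@10:L]
Beat 5 (R): throw ball4 h=6 -> lands@11:R; in-air after throw: [b1@6:L b3@7:R b2@10:L b4@11:R]
Beat 6 (L): throw ball1 h=3 -> lands@9:R; in-air after throw: [b3@7:R b1@9:R b2@10:L b4@11:R]
Beat 7 (R): throw ball3 h=1 -> lands@8:L; in-air after throw: [b3@8:L b1@9:R b2@10:L b4@11:R]
Beat 8 (L): throw ball3 h=4 -> lands@12:L; in-air after throw: [b1@9:R b2@10:L b4@11:R b3@12:L]
Beat 9 (R): throw ball1 h=6 -> lands@15:R; in-air after throw: [b2@10:L b4@11:R b3@12:L b1@15:R]
Ball 1: thrown@0 h=6 -> first land @6; rethrown@6 h=3 -> second land @9

Answer: 6 9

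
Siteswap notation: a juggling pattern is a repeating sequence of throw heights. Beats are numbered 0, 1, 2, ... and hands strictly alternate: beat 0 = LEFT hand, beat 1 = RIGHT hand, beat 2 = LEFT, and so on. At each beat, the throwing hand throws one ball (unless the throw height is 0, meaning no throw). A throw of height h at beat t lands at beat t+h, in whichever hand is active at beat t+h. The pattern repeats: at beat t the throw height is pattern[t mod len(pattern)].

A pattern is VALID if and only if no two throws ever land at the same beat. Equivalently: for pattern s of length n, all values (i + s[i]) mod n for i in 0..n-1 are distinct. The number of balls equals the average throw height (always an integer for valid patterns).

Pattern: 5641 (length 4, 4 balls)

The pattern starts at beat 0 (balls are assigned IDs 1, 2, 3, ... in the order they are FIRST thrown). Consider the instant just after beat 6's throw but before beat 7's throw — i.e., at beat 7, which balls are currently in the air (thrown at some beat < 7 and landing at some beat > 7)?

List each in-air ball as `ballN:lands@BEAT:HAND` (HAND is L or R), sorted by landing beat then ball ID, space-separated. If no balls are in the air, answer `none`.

Answer: ball4:lands@9:R ball3:lands@10:L ball1:lands@11:R

Derivation:
Beat 0 (L): throw ball1 h=5 -> lands@5:R; in-air after throw: [b1@5:R]
Beat 1 (R): throw ball2 h=6 -> lands@7:R; in-air after throw: [b1@5:R b2@7:R]
Beat 2 (L): throw ball3 h=4 -> lands@6:L; in-air after throw: [b1@5:R b3@6:L b2@7:R]
Beat 3 (R): throw ball4 h=1 -> lands@4:L; in-air after throw: [b4@4:L b1@5:R b3@6:L b2@7:R]
Beat 4 (L): throw ball4 h=5 -> lands@9:R; in-air after throw: [b1@5:R b3@6:L b2@7:R b4@9:R]
Beat 5 (R): throw ball1 h=6 -> lands@11:R; in-air after throw: [b3@6:L b2@7:R b4@9:R b1@11:R]
Beat 6 (L): throw ball3 h=4 -> lands@10:L; in-air after throw: [b2@7:R b4@9:R b3@10:L b1@11:R]
Beat 7 (R): throw ball2 h=1 -> lands@8:L; in-air after throw: [b2@8:L b4@9:R b3@10:L b1@11:R]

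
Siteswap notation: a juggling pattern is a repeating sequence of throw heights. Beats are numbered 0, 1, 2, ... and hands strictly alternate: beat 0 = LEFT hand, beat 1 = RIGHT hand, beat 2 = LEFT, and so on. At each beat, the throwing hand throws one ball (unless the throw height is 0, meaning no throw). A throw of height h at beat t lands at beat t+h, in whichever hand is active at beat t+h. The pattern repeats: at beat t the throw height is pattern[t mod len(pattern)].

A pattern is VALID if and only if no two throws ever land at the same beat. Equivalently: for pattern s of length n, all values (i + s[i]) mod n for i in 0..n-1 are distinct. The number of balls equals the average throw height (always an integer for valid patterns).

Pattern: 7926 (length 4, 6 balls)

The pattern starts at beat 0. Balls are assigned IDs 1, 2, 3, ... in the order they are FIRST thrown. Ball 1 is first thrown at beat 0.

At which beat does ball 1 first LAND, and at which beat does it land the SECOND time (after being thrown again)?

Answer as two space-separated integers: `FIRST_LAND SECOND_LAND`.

Answer: 7 13

Derivation:
Beat 0 (L): throw ball1 h=7 -> lands@7:R; in-air after throw: [b1@7:R]
Beat 1 (R): throw ball2 h=9 -> lands@10:L; in-air after throw: [b1@7:R b2@10:L]
Beat 2 (L): throw ball3 h=2 -> lands@4:L; in-air after throw: [b3@4:L b1@7:R b2@10:L]
Beat 3 (R): throw ball4 h=6 -> lands@9:R; in-air after throw: [b3@4:L b1@7:R b4@9:R b2@10:L]
Beat 4 (L): throw ball3 h=7 -> lands@11:R; in-air after throw: [b1@7:R b4@9:R b2@10:L b3@11:R]
Beat 5 (R): throw ball5 h=9 -> lands@14:L; in-air after throw: [b1@7:R b4@9:R b2@10:L b3@11:R b5@14:L]
Beat 6 (L): throw ball6 h=2 -> lands@8:L; in-air after throw: [b1@7:R b6@8:L b4@9:R b2@10:L b3@11:R b5@14:L]
Beat 7 (R): throw ball1 h=6 -> lands@13:R; in-air after throw: [b6@8:L b4@9:R b2@10:L b3@11:R b1@13:R b5@14:L]
Beat 8 (L): throw ball6 h=7 -> lands@15:R; in-air after throw: [b4@9:R b2@10:L b3@11:R b1@13:R b5@14:L b6@15:R]
Beat 9 (R): throw ball4 h=9 -> lands@18:L; in-air after throw: [b2@10:L b3@11:R b1@13:R b5@14:L b6@15:R b4@18:L]
Beat 10 (L): throw ball2 h=2 -> lands@12:L; in-air after throw: [b3@11:R b2@12:L b1@13:R b5@14:L b6@15:R b4@18:L]
Beat 11 (R): throw ball3 h=6 -> lands@17:R; in-air after throw: [b2@12:L b1@13:R b5@14:L b6@15:R b3@17:R b4@18:L]
Beat 12 (L): throw ball2 h=7 -> lands@19:R; in-air after throw: [b1@13:R b5@14:L b6@15:R b3@17:R b4@18:L b2@19:R]
Beat 13 (R): throw ball1 h=9 -> lands@22:L; in-air after throw: [b5@14:L b6@15:R b3@17:R b4@18:L b2@19:R b1@22:L]
Ball 1: thrown@0 h=7 -> first land @7; rethrown@7 h=6 -> second land @13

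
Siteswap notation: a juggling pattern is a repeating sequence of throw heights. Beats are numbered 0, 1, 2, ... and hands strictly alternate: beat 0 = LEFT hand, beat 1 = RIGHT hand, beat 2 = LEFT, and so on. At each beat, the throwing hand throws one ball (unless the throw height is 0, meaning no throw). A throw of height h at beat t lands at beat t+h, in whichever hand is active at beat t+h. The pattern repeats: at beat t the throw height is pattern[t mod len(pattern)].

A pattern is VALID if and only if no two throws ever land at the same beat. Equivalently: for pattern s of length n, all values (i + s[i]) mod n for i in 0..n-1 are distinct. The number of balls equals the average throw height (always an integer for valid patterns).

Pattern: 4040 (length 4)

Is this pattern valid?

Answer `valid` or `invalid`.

i=0: (i + s[i]) mod n = (0 + 4) mod 4 = 0
i=1: (i + s[i]) mod n = (1 + 0) mod 4 = 1
i=2: (i + s[i]) mod n = (2 + 4) mod 4 = 2
i=3: (i + s[i]) mod n = (3 + 0) mod 4 = 3
Residues: [0, 1, 2, 3], distinct: True

Answer: valid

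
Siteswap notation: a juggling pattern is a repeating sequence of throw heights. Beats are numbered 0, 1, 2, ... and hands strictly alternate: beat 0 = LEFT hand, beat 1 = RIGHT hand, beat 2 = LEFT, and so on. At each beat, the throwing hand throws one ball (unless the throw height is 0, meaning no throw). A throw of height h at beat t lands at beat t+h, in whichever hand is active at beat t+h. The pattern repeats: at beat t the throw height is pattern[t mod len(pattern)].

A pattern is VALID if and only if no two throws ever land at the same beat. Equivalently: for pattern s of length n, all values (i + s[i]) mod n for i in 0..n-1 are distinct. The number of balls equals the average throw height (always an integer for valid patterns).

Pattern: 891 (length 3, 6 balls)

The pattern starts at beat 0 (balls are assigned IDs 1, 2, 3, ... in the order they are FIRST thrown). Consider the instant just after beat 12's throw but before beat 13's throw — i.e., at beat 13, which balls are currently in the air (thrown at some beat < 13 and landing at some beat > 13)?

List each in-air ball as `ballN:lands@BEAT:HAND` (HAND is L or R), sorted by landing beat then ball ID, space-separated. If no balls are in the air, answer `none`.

Beat 0 (L): throw ball1 h=8 -> lands@8:L; in-air after throw: [b1@8:L]
Beat 1 (R): throw ball2 h=9 -> lands@10:L; in-air after throw: [b1@8:L b2@10:L]
Beat 2 (L): throw ball3 h=1 -> lands@3:R; in-air after throw: [b3@3:R b1@8:L b2@10:L]
Beat 3 (R): throw ball3 h=8 -> lands@11:R; in-air after throw: [b1@8:L b2@10:L b3@11:R]
Beat 4 (L): throw ball4 h=9 -> lands@13:R; in-air after throw: [b1@8:L b2@10:L b3@11:R b4@13:R]
Beat 5 (R): throw ball5 h=1 -> lands@6:L; in-air after throw: [b5@6:L b1@8:L b2@10:L b3@11:R b4@13:R]
Beat 6 (L): throw ball5 h=8 -> lands@14:L; in-air after throw: [b1@8:L b2@10:L b3@11:R b4@13:R b5@14:L]
Beat 7 (R): throw ball6 h=9 -> lands@16:L; in-air after throw: [b1@8:L b2@10:L b3@11:R b4@13:R b5@14:L b6@16:L]
Beat 8 (L): throw ball1 h=1 -> lands@9:R; in-air after throw: [b1@9:R b2@10:L b3@11:R b4@13:R b5@14:L b6@16:L]
Beat 9 (R): throw ball1 h=8 -> lands@17:R; in-air after throw: [b2@10:L b3@11:R b4@13:R b5@14:L b6@16:L b1@17:R]
Beat 10 (L): throw ball2 h=9 -> lands@19:R; in-air after throw: [b3@11:R b4@13:R b5@14:L b6@16:L b1@17:R b2@19:R]
Beat 11 (R): throw ball3 h=1 -> lands@12:L; in-air after throw: [b3@12:L b4@13:R b5@14:L b6@16:L b1@17:R b2@19:R]
Beat 12 (L): throw ball3 h=8 -> lands@20:L; in-air after throw: [b4@13:R b5@14:L b6@16:L b1@17:R b2@19:R b3@20:L]
Beat 13 (R): throw ball4 h=9 -> lands@22:L; in-air after throw: [b5@14:L b6@16:L b1@17:R b2@19:R b3@20:L b4@22:L]

Answer: ball5:lands@14:L ball6:lands@16:L ball1:lands@17:R ball2:lands@19:R ball3:lands@20:L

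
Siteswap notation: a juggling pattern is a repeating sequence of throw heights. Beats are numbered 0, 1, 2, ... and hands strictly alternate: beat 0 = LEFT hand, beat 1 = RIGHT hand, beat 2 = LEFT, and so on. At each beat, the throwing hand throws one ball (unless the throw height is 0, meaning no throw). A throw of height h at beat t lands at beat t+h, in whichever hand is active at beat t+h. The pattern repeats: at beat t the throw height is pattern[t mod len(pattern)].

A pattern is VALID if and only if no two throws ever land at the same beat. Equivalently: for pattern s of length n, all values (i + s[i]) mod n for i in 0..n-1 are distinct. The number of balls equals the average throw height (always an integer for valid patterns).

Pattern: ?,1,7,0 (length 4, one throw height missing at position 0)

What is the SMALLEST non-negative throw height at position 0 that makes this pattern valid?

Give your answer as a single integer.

i=0: s[i]=? (unknown)
i=1: (1 + 1) mod 4 = 2
i=2: (2 + 7) mod 4 = 1
i=3: (3 + 0) mod 4 = 3
Known residues: [1, 2, 3]; need a permutation of 0..3, so missing residue r = 0
Need (0 + s) mod 4 = 0; smallest s = (0 - 0) mod 4 = 0

Answer: 0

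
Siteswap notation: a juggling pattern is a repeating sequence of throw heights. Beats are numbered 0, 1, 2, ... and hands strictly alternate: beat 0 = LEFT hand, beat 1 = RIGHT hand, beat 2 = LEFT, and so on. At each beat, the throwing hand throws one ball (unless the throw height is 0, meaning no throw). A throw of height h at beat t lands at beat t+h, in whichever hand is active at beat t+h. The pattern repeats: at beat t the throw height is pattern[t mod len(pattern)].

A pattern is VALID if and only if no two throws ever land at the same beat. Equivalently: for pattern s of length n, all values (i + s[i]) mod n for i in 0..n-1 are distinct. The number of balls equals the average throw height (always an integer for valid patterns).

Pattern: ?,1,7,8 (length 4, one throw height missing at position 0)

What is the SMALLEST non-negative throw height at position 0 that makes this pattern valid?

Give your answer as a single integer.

i=0: s[i]=? (unknown)
i=1: (1 + 1) mod 4 = 2
i=2: (2 + 7) mod 4 = 1
i=3: (3 + 8) mod 4 = 3
Known residues: [1, 2, 3]; need a permutation of 0..3, so missing residue r = 0
Need (0 + s) mod 4 = 0; smallest s = (0 - 0) mod 4 = 0

Answer: 0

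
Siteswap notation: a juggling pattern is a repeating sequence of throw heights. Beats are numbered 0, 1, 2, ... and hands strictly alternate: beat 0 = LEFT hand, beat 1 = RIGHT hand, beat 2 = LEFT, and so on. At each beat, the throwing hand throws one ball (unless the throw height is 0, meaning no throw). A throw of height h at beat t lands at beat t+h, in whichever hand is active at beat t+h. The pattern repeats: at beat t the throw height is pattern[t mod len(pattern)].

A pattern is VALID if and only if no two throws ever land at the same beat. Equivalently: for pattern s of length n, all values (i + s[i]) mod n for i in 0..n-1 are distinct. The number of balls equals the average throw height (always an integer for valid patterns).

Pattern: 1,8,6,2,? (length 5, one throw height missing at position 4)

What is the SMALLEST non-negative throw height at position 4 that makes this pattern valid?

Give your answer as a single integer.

Answer: 3

Derivation:
i=0: (0 + 1) mod 5 = 1
i=1: (1 + 8) mod 5 = 4
i=2: (2 + 6) mod 5 = 3
i=3: (3 + 2) mod 5 = 0
i=4: s[i]=? (unknown)
Known residues: [0, 1, 3, 4]; need a permutation of 0..4, so missing residue r = 2
Need (4 + s) mod 5 = 2; smallest s = (2 - 4) mod 5 = 3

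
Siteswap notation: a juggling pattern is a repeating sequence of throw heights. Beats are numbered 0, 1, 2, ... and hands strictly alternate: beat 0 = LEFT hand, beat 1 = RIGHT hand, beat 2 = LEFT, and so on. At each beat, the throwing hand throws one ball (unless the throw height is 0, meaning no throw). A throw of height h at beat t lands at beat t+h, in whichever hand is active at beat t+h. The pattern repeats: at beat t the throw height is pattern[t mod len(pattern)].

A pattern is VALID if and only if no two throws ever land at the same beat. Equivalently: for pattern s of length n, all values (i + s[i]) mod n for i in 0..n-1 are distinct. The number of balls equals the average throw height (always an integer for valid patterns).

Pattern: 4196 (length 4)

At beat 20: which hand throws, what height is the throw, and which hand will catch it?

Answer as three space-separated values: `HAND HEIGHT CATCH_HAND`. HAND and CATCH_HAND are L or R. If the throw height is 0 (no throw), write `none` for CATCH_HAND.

Answer: L 4 L

Derivation:
Beat 20: 20 mod 2 = 0, so hand = L
Throw height = pattern[20 mod 4] = pattern[0] = 4
Lands at beat 20+4=24, 24 mod 2 = 0, so catch hand = L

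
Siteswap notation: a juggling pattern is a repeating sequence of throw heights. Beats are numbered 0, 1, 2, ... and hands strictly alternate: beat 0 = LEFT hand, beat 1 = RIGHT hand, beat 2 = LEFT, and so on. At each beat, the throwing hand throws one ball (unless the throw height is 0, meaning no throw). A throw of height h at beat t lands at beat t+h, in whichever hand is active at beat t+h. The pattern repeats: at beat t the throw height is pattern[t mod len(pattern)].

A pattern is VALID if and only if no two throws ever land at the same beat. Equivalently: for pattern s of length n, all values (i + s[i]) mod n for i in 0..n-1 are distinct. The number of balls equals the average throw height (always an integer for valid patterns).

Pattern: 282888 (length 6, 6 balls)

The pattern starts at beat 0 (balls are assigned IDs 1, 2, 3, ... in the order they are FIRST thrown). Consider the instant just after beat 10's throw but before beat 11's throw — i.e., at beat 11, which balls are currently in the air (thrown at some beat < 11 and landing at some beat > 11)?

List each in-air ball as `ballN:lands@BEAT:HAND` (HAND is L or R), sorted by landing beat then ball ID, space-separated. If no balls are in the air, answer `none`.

Answer: ball1:lands@12:L ball4:lands@13:R ball6:lands@15:R ball2:lands@17:R ball5:lands@18:L

Derivation:
Beat 0 (L): throw ball1 h=2 -> lands@2:L; in-air after throw: [b1@2:L]
Beat 1 (R): throw ball2 h=8 -> lands@9:R; in-air after throw: [b1@2:L b2@9:R]
Beat 2 (L): throw ball1 h=2 -> lands@4:L; in-air after throw: [b1@4:L b2@9:R]
Beat 3 (R): throw ball3 h=8 -> lands@11:R; in-air after throw: [b1@4:L b2@9:R b3@11:R]
Beat 4 (L): throw ball1 h=8 -> lands@12:L; in-air after throw: [b2@9:R b3@11:R b1@12:L]
Beat 5 (R): throw ball4 h=8 -> lands@13:R; in-air after throw: [b2@9:R b3@11:R b1@12:L b4@13:R]
Beat 6 (L): throw ball5 h=2 -> lands@8:L; in-air after throw: [b5@8:L b2@9:R b3@11:R b1@12:L b4@13:R]
Beat 7 (R): throw ball6 h=8 -> lands@15:R; in-air after throw: [b5@8:L b2@9:R b3@11:R b1@12:L b4@13:R b6@15:R]
Beat 8 (L): throw ball5 h=2 -> lands@10:L; in-air after throw: [b2@9:R b5@10:L b3@11:R b1@12:L b4@13:R b6@15:R]
Beat 9 (R): throw ball2 h=8 -> lands@17:R; in-air after throw: [b5@10:L b3@11:R b1@12:L b4@13:R b6@15:R b2@17:R]
Beat 10 (L): throw ball5 h=8 -> lands@18:L; in-air after throw: [b3@11:R b1@12:L b4@13:R b6@15:R b2@17:R b5@18:L]
Beat 11 (R): throw ball3 h=8 -> lands@19:R; in-air after throw: [b1@12:L b4@13:R b6@15:R b2@17:R b5@18:L b3@19:R]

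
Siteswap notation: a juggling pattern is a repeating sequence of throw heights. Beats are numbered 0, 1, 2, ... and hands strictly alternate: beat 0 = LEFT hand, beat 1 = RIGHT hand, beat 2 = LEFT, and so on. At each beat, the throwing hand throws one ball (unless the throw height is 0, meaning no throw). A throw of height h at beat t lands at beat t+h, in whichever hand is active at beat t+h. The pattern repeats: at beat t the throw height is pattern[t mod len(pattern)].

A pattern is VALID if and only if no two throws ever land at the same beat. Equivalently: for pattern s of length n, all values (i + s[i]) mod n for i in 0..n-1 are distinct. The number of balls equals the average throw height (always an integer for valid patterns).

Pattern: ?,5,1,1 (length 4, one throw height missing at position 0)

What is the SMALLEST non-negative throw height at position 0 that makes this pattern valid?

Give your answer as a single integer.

Answer: 1

Derivation:
i=0: s[i]=? (unknown)
i=1: (1 + 5) mod 4 = 2
i=2: (2 + 1) mod 4 = 3
i=3: (3 + 1) mod 4 = 0
Known residues: [0, 2, 3]; need a permutation of 0..3, so missing residue r = 1
Need (0 + s) mod 4 = 1; smallest s = (1 - 0) mod 4 = 1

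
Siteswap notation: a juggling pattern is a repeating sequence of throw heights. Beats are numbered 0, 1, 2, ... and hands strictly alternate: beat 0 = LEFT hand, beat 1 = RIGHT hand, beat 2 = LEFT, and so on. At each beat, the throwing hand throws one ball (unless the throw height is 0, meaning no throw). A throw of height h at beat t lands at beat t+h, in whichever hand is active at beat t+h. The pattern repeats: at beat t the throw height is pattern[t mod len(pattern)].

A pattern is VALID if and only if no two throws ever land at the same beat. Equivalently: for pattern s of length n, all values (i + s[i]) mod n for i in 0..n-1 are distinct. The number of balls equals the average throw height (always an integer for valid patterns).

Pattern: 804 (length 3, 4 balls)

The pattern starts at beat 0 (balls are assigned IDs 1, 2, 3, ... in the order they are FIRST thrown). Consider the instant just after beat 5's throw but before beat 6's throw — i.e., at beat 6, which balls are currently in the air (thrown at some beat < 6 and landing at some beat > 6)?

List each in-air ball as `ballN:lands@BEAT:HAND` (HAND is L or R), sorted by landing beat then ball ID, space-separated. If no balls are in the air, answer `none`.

Beat 0 (L): throw ball1 h=8 -> lands@8:L; in-air after throw: [b1@8:L]
Beat 2 (L): throw ball2 h=4 -> lands@6:L; in-air after throw: [b2@6:L b1@8:L]
Beat 3 (R): throw ball3 h=8 -> lands@11:R; in-air after throw: [b2@6:L b1@8:L b3@11:R]
Beat 5 (R): throw ball4 h=4 -> lands@9:R; in-air after throw: [b2@6:L b1@8:L b4@9:R b3@11:R]
Beat 6 (L): throw ball2 h=8 -> lands@14:L; in-air after throw: [b1@8:L b4@9:R b3@11:R b2@14:L]

Answer: ball1:lands@8:L ball4:lands@9:R ball3:lands@11:R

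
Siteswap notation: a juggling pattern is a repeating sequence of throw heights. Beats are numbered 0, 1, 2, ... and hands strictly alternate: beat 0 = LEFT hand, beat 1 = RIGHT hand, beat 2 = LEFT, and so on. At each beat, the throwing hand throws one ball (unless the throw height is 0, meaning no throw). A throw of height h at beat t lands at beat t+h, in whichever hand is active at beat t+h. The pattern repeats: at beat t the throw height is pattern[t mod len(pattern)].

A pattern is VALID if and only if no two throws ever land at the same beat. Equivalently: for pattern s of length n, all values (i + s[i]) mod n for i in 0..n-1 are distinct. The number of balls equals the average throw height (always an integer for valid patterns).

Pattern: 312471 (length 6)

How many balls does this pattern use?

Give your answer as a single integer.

Answer: 3

Derivation:
Pattern = [3, 1, 2, 4, 7, 1], length n = 6
  position 0: throw height = 3, running sum = 3
  position 1: throw height = 1, running sum = 4
  position 2: throw height = 2, running sum = 6
  position 3: throw height = 4, running sum = 10
  position 4: throw height = 7, running sum = 17
  position 5: throw height = 1, running sum = 18
Total sum = 18; balls = sum / n = 18 / 6 = 3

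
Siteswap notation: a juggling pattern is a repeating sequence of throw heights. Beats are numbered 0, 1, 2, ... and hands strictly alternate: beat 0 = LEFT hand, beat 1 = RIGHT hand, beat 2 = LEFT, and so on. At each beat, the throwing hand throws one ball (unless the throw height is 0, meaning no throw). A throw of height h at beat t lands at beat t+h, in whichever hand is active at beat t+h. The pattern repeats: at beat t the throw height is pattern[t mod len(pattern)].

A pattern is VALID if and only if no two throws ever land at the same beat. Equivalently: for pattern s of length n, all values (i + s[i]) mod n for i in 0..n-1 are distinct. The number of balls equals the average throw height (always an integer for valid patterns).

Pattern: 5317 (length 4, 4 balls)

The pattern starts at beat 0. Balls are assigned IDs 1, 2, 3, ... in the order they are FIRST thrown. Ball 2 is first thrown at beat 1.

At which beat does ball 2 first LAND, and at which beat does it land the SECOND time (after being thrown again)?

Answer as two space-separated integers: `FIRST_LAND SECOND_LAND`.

Beat 0 (L): throw ball1 h=5 -> lands@5:R; in-air after throw: [b1@5:R]
Beat 1 (R): throw ball2 h=3 -> lands@4:L; in-air after throw: [b2@4:L b1@5:R]
Beat 2 (L): throw ball3 h=1 -> lands@3:R; in-air after throw: [b3@3:R b2@4:L b1@5:R]
Beat 3 (R): throw ball3 h=7 -> lands@10:L; in-air after throw: [b2@4:L b1@5:R b3@10:L]
Beat 4 (L): throw ball2 h=5 -> lands@9:R; in-air after throw: [b1@5:R b2@9:R b3@10:L]
Beat 5 (R): throw ball1 h=3 -> lands@8:L; in-air after throw: [b1@8:L b2@9:R b3@10:L]
Beat 6 (L): throw ball4 h=1 -> lands@7:R; in-air after throw: [b4@7:R b1@8:L b2@9:R b3@10:L]
Beat 7 (R): throw ball4 h=7 -> lands@14:L; in-air after throw: [b1@8:L b2@9:R b3@10:L b4@14:L]
Beat 8 (L): throw ball1 h=5 -> lands@13:R; in-air after throw: [b2@9:R b3@10:L b1@13:R b4@14:L]
Beat 9 (R): throw ball2 h=3 -> lands@12:L; in-air after throw: [b3@10:L b2@12:L b1@13:R b4@14:L]
Ball 2: thrown@1 h=3 -> first land @4; rethrown@4 h=5 -> second land @9

Answer: 4 9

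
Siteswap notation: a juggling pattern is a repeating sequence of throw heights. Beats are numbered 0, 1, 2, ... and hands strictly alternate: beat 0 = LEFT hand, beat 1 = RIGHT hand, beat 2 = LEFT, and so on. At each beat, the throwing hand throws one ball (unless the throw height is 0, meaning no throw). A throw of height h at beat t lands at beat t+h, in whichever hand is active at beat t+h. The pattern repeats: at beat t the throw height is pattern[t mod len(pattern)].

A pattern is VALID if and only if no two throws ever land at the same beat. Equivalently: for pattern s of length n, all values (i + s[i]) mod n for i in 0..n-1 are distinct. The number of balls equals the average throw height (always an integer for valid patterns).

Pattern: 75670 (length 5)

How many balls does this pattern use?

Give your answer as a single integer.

Answer: 5

Derivation:
Pattern = [7, 5, 6, 7, 0], length n = 5
  position 0: throw height = 7, running sum = 7
  position 1: throw height = 5, running sum = 12
  position 2: throw height = 6, running sum = 18
  position 3: throw height = 7, running sum = 25
  position 4: throw height = 0, running sum = 25
Total sum = 25; balls = sum / n = 25 / 5 = 5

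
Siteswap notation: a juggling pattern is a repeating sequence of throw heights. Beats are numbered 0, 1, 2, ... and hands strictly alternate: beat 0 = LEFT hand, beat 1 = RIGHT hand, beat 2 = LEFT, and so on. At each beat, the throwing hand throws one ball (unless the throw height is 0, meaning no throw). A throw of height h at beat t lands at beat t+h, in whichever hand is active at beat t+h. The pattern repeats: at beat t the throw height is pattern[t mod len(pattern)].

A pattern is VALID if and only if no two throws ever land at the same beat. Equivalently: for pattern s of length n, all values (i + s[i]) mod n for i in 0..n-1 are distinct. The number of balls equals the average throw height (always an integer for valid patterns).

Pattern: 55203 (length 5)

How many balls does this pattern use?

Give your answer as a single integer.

Pattern = [5, 5, 2, 0, 3], length n = 5
  position 0: throw height = 5, running sum = 5
  position 1: throw height = 5, running sum = 10
  position 2: throw height = 2, running sum = 12
  position 3: throw height = 0, running sum = 12
  position 4: throw height = 3, running sum = 15
Total sum = 15; balls = sum / n = 15 / 5 = 3

Answer: 3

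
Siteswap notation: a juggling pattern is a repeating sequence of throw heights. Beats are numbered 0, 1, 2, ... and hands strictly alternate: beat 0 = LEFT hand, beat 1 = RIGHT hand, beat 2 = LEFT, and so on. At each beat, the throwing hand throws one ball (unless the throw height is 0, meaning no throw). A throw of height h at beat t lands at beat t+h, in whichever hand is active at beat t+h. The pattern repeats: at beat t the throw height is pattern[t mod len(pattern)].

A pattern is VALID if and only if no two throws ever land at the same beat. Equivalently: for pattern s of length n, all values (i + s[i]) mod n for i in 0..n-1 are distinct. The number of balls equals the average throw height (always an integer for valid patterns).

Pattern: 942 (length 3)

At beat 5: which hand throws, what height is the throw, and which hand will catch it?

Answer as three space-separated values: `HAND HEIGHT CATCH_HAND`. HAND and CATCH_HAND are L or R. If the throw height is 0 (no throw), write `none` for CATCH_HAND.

Beat 5: 5 mod 2 = 1, so hand = R
Throw height = pattern[5 mod 3] = pattern[2] = 2
Lands at beat 5+2=7, 7 mod 2 = 1, so catch hand = R

Answer: R 2 R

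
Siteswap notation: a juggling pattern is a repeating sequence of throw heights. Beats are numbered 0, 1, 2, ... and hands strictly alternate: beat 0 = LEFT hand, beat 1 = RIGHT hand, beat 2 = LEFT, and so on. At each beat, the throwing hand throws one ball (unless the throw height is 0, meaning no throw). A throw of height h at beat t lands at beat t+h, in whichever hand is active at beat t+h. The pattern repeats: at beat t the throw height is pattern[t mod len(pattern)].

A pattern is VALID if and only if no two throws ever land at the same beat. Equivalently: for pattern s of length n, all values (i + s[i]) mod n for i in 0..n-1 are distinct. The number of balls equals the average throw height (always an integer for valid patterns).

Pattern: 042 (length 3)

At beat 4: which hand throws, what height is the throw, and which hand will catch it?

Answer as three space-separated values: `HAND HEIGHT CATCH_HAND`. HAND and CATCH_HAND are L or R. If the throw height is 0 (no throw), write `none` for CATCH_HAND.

Beat 4: 4 mod 2 = 0, so hand = L
Throw height = pattern[4 mod 3] = pattern[1] = 4
Lands at beat 4+4=8, 8 mod 2 = 0, so catch hand = L

Answer: L 4 L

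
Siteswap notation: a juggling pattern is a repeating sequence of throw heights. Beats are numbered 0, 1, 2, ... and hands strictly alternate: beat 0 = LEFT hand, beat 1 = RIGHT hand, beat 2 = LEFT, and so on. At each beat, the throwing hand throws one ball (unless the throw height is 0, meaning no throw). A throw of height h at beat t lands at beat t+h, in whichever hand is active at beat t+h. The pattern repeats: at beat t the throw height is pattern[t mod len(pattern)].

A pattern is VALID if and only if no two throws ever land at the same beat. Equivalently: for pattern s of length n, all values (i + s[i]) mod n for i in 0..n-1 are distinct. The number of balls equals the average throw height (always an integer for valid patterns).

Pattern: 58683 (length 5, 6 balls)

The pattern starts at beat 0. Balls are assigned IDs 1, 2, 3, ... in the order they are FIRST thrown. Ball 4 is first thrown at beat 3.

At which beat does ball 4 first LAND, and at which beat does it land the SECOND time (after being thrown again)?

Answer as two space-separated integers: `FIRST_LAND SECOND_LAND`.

Answer: 11 19

Derivation:
Beat 0 (L): throw ball1 h=5 -> lands@5:R; in-air after throw: [b1@5:R]
Beat 1 (R): throw ball2 h=8 -> lands@9:R; in-air after throw: [b1@5:R b2@9:R]
Beat 2 (L): throw ball3 h=6 -> lands@8:L; in-air after throw: [b1@5:R b3@8:L b2@9:R]
Beat 3 (R): throw ball4 h=8 -> lands@11:R; in-air after throw: [b1@5:R b3@8:L b2@9:R b4@11:R]
Beat 4 (L): throw ball5 h=3 -> lands@7:R; in-air after throw: [b1@5:R b5@7:R b3@8:L b2@9:R b4@11:R]
Beat 5 (R): throw ball1 h=5 -> lands@10:L; in-air after throw: [b5@7:R b3@8:L b2@9:R b1@10:L b4@11:R]
Beat 6 (L): throw ball6 h=8 -> lands@14:L; in-air after throw: [b5@7:R b3@8:L b2@9:R b1@10:L b4@11:R b6@14:L]
Beat 7 (R): throw ball5 h=6 -> lands@13:R; in-air after throw: [b3@8:L b2@9:R b1@10:L b4@11:R b5@13:R b6@14:L]
Beat 8 (L): throw ball3 h=8 -> lands@16:L; in-air after throw: [b2@9:R b1@10:L b4@11:R b5@13:R b6@14:L b3@16:L]
Beat 9 (R): throw ball2 h=3 -> lands@12:L; in-air after throw: [b1@10:L b4@11:R b2@12:L b5@13:R b6@14:L b3@16:L]
Beat 10 (L): throw ball1 h=5 -> lands@15:R; in-air after throw: [b4@11:R b2@12:L b5@13:R b6@14:L b1@15:R b3@16:L]
Beat 11 (R): throw ball4 h=8 -> lands@19:R; in-air after throw: [b2@12:L b5@13:R b6@14:L b1@15:R b3@16:L b4@19:R]
Beat 12 (L): throw ball2 h=6 -> lands@18:L; in-air after throw: [b5@13:R b6@14:L b1@15:R b3@16:L b2@18:L b4@19:R]
Beat 13 (R): throw ball5 h=8 -> lands@21:R; in-air after throw: [b6@14:L b1@15:R b3@16:L b2@18:L b4@19:R b5@21:R]
Beat 14 (L): throw ball6 h=3 -> lands@17:R; in-air after throw: [b1@15:R b3@16:L b6@17:R b2@18:L b4@19:R b5@21:R]
Beat 15 (R): throw ball1 h=5 -> lands@20:L; in-air after throw: [b3@16:L b6@17:R b2@18:L b4@19:R b1@20:L b5@21:R]
Beat 16 (L): throw ball3 h=8 -> lands@24:L; in-air after throw: [b6@17:R b2@18:L b4@19:R b1@20:L b5@21:R b3@24:L]
Beat 17 (R): throw ball6 h=6 -> lands@23:R; in-air after throw: [b2@18:L b4@19:R b1@20:L b5@21:R b6@23:R b3@24:L]
Ball 4: thrown@3 h=8 -> first land @11; rethrown@11 h=8 -> second land @19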